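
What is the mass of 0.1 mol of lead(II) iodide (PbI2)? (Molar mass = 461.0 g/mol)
Mass = 0.1 mol × 461.0 g/mol = 46.1 g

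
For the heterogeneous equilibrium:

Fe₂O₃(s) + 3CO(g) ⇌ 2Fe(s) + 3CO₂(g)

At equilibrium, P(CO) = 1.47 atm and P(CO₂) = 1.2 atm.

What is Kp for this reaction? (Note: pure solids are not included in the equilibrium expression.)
K_p = 0.544

Solids (Fe₂O₃, Fe) are excluded.
Kp = P(CO₂)³/P(CO)³ = (1.2)³/(1.47)³ = 1.728/3.177 = 0.544.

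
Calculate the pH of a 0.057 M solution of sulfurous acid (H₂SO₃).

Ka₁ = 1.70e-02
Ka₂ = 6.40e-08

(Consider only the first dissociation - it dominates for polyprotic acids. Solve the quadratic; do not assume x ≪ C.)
pH = 1.62

x² + Ka₁·x − Ka₁·C = 0 with Ka₁ = 1.70e-02, C = 0.057.
x = (−Ka₁ + √(Ka₁² + 4·Ka₁·C))/2 = 2.3768e-02 M, so pH = 1.62.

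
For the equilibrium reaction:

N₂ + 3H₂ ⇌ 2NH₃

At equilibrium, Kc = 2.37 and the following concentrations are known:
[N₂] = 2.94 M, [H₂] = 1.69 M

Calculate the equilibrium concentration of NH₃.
[NH₃] = 5.7993 M

Kc = ([NH₃]^2) / ([N₂] × [H₂]^3) = 2.37
[NH₃]^2 = Kc · (reactant terms)/(other product terms) = 2.37 · 14.191 / 1 = 33.632
[NH₃] = (33.632)^(1/2) = 5.7993 M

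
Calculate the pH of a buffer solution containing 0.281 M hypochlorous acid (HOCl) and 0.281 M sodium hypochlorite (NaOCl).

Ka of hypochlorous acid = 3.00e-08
pH = 7.52

pKa = -log(3.00e-08) = 7.52. pH = pKa + log([A⁻]/[HA]) = 7.52 + log(0.281/0.281)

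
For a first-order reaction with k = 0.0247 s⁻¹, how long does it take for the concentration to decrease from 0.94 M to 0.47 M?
28.06 s

From ln[A] = ln[A]₀ - k·t: t = ln([A]₀/[A])/k = ln(0.94/0.47)/0.0247 = ln(2.0000)/0.0247 = 0.6931/0.0247 = 28.06 s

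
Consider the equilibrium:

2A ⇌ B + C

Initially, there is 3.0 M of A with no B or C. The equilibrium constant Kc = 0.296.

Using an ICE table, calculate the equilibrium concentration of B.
[B] = 0.782 M

ICE: [A] = 3.0 − 2x, [B] = [C] = x.
Kc = x²/(3.0 − 2x)² = 0.296 ⇒ √Kc = x/(3.0 − 2x).
x = √0.296·3.0/(1 + 2√0.296) = 0.54406·3.0/2.0881 = 0.78165.
[B] = x = 0.782 M.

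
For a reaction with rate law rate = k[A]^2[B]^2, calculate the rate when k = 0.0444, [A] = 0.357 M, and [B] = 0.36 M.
0.0007334 M/s

rate = k·[A]^2·[B]^2 = 0.0444·(0.357)^2·(0.36)^2 = 0.0444·0.127449·0.1296 = 0.0007334 M/s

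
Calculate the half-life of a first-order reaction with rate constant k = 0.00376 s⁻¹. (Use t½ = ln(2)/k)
184.35 s

t½ = ln(2)/k = 0.6931/0.00376 = 184.35 s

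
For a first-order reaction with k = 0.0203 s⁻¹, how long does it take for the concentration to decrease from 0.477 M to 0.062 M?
100.51 s

From ln[A] = ln[A]₀ - k·t: t = ln([A]₀/[A])/k = ln(0.477/0.062)/0.0203 = ln(7.6935)/0.0203 = 2.0404/0.0203 = 100.51 s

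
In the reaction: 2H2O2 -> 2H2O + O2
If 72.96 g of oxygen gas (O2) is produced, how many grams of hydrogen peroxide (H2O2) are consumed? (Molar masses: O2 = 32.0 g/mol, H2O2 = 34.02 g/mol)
Moles of O2 = 72.96 g ÷ 32.0 g/mol = 2.28 mol
Mole ratio: 2 mol H2O2 / 1 mol O2
Moles of H2O2 = 2.28 × (2/1) = 4.56 mol
Mass of H2O2 = 4.56 mol × 34.02 g/mol = 155.1 g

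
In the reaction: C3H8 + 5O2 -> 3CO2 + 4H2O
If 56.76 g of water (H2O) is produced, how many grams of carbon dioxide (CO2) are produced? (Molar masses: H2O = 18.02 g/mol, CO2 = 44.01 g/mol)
Moles of H2O = 56.76 g ÷ 18.02 g/mol = 3.14983 mol
Mole ratio: 3 mol CO2 / 4 mol H2O
Moles of CO2 = 3.14983 × (3/4) = 2.36238 mol
Mass of CO2 = 2.36238 mol × 44.01 g/mol = 104 g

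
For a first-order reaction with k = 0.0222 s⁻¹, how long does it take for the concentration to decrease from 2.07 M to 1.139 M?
26.91 s

From ln[A] = ln[A]₀ - k·t: t = ln([A]₀/[A])/k = ln(2.07/1.139)/0.0222 = ln(1.8174)/0.0222 = 0.5974/0.0222 = 26.91 s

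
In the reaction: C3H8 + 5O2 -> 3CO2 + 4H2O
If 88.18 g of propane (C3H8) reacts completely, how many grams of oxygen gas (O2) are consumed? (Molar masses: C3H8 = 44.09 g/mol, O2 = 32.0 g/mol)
Moles of C3H8 = 88.18 g ÷ 44.09 g/mol = 2 mol
Mole ratio: 5 mol O2 / 1 mol C3H8
Moles of O2 = 2 × (5/1) = 10 mol
Mass of O2 = 10 mol × 32.0 g/mol = 320 g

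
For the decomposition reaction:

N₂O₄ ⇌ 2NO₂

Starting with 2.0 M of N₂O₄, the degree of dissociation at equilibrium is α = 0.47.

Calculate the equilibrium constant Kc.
K_c = 3.3343

x = α·[A]₀ = 0.47 × 2.0 = 0.94 M dissociated.
At eq: [N₂O₄] = 2.0 − 0.94 = 1.06 M; [NO₂] = 2x = 1.88 M.
Kc = [NO₂]²/[N₂O₄] = (1.88)²/1.06 = 3.334.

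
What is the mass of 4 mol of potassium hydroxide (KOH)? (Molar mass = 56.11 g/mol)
Mass = 4 mol × 56.11 g/mol = 224.4 g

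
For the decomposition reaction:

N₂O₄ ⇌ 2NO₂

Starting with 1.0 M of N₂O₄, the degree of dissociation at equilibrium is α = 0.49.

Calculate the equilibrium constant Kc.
K_c = 1.8831

x = α·[A]₀ = 0.49 × 1.0 = 0.49 M dissociated.
At eq: [N₂O₄] = 1.0 − 0.49 = 0.51 M; [NO₂] = 2x = 0.98 M.
Kc = [NO₂]²/[N₂O₄] = (0.98)²/0.51 = 1.883.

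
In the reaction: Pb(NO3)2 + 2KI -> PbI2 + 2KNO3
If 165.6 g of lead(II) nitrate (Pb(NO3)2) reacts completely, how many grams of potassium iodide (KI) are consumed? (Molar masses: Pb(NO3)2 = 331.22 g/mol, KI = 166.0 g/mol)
Moles of Pb(NO3)2 = 165.6 g ÷ 331.22 g/mol = 0.49997 mol
Mole ratio: 2 mol KI / 1 mol Pb(NO3)2
Moles of KI = 0.49997 × (2/1) = 0.99994 mol
Mass of KI = 0.99994 mol × 166.0 g/mol = 166 g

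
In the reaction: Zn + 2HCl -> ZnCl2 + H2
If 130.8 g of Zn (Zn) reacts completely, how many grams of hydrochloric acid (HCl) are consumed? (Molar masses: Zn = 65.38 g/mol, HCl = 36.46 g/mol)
Moles of Zn = 130.8 g ÷ 65.38 g/mol = 2.00061 mol
Mole ratio: 2 mol HCl / 1 mol Zn
Moles of HCl = 2.00061 × (2/1) = 4.00122 mol
Mass of HCl = 4.00122 mol × 36.46 g/mol = 145.9 g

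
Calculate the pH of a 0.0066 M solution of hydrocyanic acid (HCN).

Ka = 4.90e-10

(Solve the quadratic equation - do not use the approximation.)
pH = 5.75

x² + Ka×x - Ka×C = 0. Using quadratic formula: [H⁺] = 1.7981e-06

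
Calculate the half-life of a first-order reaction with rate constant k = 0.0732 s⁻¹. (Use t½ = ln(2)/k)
9.47 s

t½ = ln(2)/k = 0.6931/0.0732 = 9.47 s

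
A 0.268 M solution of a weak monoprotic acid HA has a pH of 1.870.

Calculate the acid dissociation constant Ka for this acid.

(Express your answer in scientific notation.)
K_a = 7.15e-04

[H⁺] = 10^(−pH) = 10^(−1.870) = 1.349e-02 M. For HA ⇌ H⁺ + A⁻, Ka = x²/(C − x) = (1.349e-02)²/(0.268 − 1.349e-02) = 7.15e-04.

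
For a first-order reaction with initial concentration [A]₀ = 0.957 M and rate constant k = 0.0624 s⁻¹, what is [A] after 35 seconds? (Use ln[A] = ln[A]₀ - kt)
0.1077 M

ln[A] = ln[A]₀ - k·t = ln(0.957) - (0.0624)·(35) = -0.0440 - 2.1840 = -2.2280
[A] = e^(-2.2280) = 0.1077 M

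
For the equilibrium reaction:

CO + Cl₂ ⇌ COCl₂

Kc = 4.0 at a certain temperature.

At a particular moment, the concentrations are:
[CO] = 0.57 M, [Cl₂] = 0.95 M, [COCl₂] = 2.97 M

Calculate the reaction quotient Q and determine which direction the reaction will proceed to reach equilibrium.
Q = 5.485, Q > K, reaction proceeds reverse (toward reactants)

Q = ([COCl₂]) / ([CO] × [Cl₂])
  = ((2.97)) / ((0.57)·(0.95)) = 2.97/0.5415 = 5.485
Since Q = 5.485 > Kc = 4.0, the reaction proceeds reverse (toward reactants) to reach equilibrium.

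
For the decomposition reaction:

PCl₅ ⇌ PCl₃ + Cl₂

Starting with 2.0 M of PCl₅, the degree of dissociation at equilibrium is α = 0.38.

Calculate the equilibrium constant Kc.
K_c = 0.4658

x = α·[A]₀ = 0.38 × 2.0 = 0.76 M dissociated.
At eq: [PCl₅] = 2.0 − 0.76 = 1.24 M; [PCl₃] = [Cl₂] = x = 0.76 M.
Kc = [PCl₃][Cl₂]/[PCl₅] = (0.76)²/1.24 = 0.4658.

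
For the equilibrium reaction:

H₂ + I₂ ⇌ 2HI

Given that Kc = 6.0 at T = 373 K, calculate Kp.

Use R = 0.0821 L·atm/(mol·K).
K_p = 6.0000

Δn = (moles gaseous products) − (moles gaseous reactants) = 0
T = 373 K; RT = 0.0821 × 373 = 30.6233
Kp = Kc·(RT)^Δn = 6.0 × (30.6233)^0 = 6.0 × 1 = 6.0000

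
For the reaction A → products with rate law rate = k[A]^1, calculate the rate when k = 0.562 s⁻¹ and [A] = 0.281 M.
0.1579 M/s

rate = k·[A]^1 = 0.562·(0.281)^1 = 0.562·0.281 = 0.1579 M/s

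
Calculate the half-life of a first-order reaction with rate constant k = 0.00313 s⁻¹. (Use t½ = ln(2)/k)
221.45 s

t½ = ln(2)/k = 0.6931/0.00313 = 221.45 s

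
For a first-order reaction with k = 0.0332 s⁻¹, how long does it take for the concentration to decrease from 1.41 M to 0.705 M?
20.88 s

From ln[A] = ln[A]₀ - k·t: t = ln([A]₀/[A])/k = ln(1.41/0.705)/0.0332 = ln(2.0000)/0.0332 = 0.6931/0.0332 = 20.88 s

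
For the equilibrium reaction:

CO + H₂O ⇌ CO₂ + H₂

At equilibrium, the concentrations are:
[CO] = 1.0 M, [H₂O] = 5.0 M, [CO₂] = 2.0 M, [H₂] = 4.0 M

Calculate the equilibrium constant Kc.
K_c = 1.6000

Kc = ([CO₂] × [H₂]) / ([CO] × [H₂O])
   = ((2.0)·(4.0)) / ((1.0)·(5.0))
   = 8 / 5 = 1.6000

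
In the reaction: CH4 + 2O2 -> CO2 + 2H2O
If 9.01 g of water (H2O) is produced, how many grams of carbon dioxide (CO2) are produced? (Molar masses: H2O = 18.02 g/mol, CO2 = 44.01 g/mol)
Moles of H2O = 9.01 g ÷ 18.02 g/mol = 0.5 mol
Mole ratio: 1 mol CO2 / 2 mol H2O
Moles of CO2 = 0.5 × (1/2) = 0.25 mol
Mass of CO2 = 0.25 mol × 44.01 g/mol = 11 g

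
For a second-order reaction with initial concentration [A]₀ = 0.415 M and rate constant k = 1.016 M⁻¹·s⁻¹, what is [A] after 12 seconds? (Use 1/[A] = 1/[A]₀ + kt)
0.0685 M

1/[A] = 1/[A]₀ + k·t = 1/0.415 + (1.016)·(12) = 2.4096 + 12.1920 = 14.6016
[A] = 1/14.6016 = 0.0685 M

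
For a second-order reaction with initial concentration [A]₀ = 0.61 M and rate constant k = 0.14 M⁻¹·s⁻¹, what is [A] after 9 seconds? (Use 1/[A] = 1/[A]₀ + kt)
0.3449 M

1/[A] = 1/[A]₀ + k·t = 1/0.61 + (0.14)·(9) = 1.6393 + 1.2600 = 2.8993
[A] = 1/2.8993 = 0.3449 M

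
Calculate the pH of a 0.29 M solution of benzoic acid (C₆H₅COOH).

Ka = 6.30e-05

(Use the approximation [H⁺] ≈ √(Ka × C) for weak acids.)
pH = 2.37

[H⁺] = √(Ka × C) = √(6.30e-05 × 0.29) = 4.2743e-03. pH = -log(4.2743e-03)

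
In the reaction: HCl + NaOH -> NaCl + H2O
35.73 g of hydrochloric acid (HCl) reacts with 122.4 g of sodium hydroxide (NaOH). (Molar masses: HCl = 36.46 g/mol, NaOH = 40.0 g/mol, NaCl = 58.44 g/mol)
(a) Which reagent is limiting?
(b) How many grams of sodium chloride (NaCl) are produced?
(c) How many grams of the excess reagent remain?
(a) HCl, (b) 57.27 g, (c) 83.2 g

Moles of HCl = 35.73 g ÷ 36.46 g/mol = 0.979978 mol
Moles of NaOH = 122.4 g ÷ 40.0 g/mol = 3.06 mol
Moles ÷ coefficient: HCl: 0.979978/1 = 0.98, NaOH: 3.06/1 = 3.06
(a) HCl has the smaller value, so HCl is the limiting reagent.
(b) Moles of NaCl = 0.979978 mol HCl × (1/1) = 0.979978 mol; mass = 0.979978 mol × 58.44 g/mol = 57.27 g
(c) NaOH consumed = 0.979978 × (1/1) = 0.979978 mol; remaining = 3.06 − 0.979978 = 2.08002 mol; mass = 2.08002 mol × 40.0 g/mol = 83.2 g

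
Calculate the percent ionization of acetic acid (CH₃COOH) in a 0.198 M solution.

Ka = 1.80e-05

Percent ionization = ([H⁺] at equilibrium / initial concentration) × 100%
Percent ionization = 0.949%

Let x = [H⁺]. Ka = x²/(C - x) ⇒ x² + (1.80e-05)x - (1.80e-05)(0.198) = 0. x = 1.8789e-03. Percent = (1.8789e-03/0.198) × 100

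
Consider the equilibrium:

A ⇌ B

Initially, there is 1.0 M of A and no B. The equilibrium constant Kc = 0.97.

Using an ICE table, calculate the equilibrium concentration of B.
[B] = 0.492 M

ICE: [A] = 1.0 − x, [B] = x.
Kc = x/(1.0 − x) = 0.97 ⇒ x = 0.97·1.0/(1 + 0.97) = 0.97/1.97 = 0.4924.
[B] = x = 0.492 M.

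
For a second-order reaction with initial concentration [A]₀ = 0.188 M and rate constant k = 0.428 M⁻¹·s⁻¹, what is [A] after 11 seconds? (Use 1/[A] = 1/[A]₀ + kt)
0.0997 M

1/[A] = 1/[A]₀ + k·t = 1/0.188 + (0.428)·(11) = 5.3191 + 4.7080 = 10.0271
[A] = 1/10.0271 = 0.0997 M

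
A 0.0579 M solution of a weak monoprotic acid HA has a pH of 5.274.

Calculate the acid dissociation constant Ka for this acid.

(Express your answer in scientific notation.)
K_a = 4.89e-10

[H⁺] = 10^(−pH) = 10^(−5.274) = 5.321e-06 M. For HA ⇌ H⁺ + A⁻, Ka = x²/(C − x) = (5.321e-06)²/(0.0579 − 5.321e-06) = 4.89e-10.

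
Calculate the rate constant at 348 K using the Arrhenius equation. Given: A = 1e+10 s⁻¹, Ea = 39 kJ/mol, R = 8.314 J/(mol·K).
1.40e+04 s⁻¹

k = A·exp(-Ea/(R·T)) = 1e+10·exp(-39000/(8.314·348)) = 1e+10·exp(-13.4795) = 1e+10·1.3993e-06 = 1.40e+04 s⁻¹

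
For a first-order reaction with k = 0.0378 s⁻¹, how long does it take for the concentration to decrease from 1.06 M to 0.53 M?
18.34 s

From ln[A] = ln[A]₀ - k·t: t = ln([A]₀/[A])/k = ln(1.06/0.53)/0.0378 = ln(2.0000)/0.0378 = 0.6931/0.0378 = 18.34 s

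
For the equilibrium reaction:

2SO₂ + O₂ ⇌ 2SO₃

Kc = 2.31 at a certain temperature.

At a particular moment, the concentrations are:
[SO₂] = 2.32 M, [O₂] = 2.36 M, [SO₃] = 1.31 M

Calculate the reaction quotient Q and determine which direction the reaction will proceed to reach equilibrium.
Q = 0.135, Q < K, reaction proceeds forward (toward products)

Q = ([SO₃]^2) / ([SO₂]^2 × [O₂])
  = ((1.31)^2) / ((2.32)^2·(2.36)) = 1.7161/12.702 = 0.1351
Since Q = 0.1351 < Kc = 2.31, the reaction proceeds forward (toward products) to reach equilibrium.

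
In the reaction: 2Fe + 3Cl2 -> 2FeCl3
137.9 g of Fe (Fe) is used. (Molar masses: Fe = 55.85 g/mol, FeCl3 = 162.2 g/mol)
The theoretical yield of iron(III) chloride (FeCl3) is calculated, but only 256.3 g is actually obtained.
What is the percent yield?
Moles of Fe = 137.9 g ÷ 55.85 g/mol = 2.46911 mol
Mole ratio: 2 mol FeCl3 / 2 mol Fe
Moles of FeCl3 = 2.46911 × (2/2) = 2.46911 mol
Theoretical yield = 2.46911 mol × 162.2 g/mol = 400.49 g
Actual yield = 256.3 g
Percent yield = (256.3 / 400.49) × 100% = 64.0%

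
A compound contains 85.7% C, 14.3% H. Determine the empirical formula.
Moles of C = 85.7 g / 12.01 g/mol = 7.136 mol
Moles of H = 14.3 g / 1.008 g/mol = 14.187 mol

Smallest moles = 7.136
Divide all by smallest:
C: 7.136 / 7.136 = 1.00
H: 14.187 / 7.136 = 1.99

Empirical formula: CH2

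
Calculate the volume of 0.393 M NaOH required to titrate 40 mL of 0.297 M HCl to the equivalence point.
V_{base} = 30.2 mL

At equivalence: moles acid = moles base.
moles HCl = 0.297 M × 0.04 L = 0.01188 mol
V_NaOH = 0.01188 mol ÷ 0.393 M = 0.03023 L = 30.2 mL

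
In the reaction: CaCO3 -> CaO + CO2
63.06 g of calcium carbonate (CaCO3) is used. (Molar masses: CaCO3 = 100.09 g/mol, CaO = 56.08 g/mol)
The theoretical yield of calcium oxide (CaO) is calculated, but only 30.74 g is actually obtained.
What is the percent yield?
Moles of CaCO3 = 63.06 g ÷ 100.09 g/mol = 0.630033 mol
Mole ratio: 1 mol CaO / 1 mol CaCO3
Moles of CaO = 0.630033 × (1/1) = 0.630033 mol
Theoretical yield = 0.630033 mol × 56.08 g/mol = 35.332 g
Actual yield = 30.74 g
Percent yield = (30.74 / 35.332) × 100% = 87.0%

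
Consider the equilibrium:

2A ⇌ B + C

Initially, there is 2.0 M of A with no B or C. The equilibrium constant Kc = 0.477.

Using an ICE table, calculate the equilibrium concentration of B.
[B] = 0.580 M

ICE: [A] = 2.0 − 2x, [B] = [C] = x.
Kc = x²/(2.0 − 2x)² = 0.477 ⇒ √Kc = x/(2.0 − 2x).
x = √0.477·2.0/(1 + 2√0.477) = 0.69065·2.0/2.3813 = 0.58006.
[B] = x = 0.580 M.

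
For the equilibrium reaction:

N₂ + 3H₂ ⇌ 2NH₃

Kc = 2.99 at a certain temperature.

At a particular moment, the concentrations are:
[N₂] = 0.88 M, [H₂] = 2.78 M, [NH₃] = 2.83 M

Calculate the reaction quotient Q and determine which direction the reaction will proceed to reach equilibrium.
Q = 0.424, Q < K, reaction proceeds forward (toward products)

Q = ([NH₃]^2) / ([N₂] × [H₂]^3)
  = ((2.83)^2) / ((0.88)·(2.78)^3) = 8.0089/18.907 = 0.4236
Since Q = 0.4236 < Kc = 2.99, the reaction proceeds forward (toward products) to reach equilibrium.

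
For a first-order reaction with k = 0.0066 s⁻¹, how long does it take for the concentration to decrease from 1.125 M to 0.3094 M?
195.59 s

From ln[A] = ln[A]₀ - k·t: t = ln([A]₀/[A])/k = ln(1.125/0.3094)/0.0066 = ln(3.6361)/0.0066 = 1.2909/0.0066 = 195.59 s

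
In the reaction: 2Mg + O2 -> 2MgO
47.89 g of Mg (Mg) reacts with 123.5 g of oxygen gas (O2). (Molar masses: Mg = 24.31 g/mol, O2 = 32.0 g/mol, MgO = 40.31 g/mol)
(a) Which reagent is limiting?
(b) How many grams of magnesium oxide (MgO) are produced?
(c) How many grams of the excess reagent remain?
(a) Mg, (b) 79.41 g, (c) 91.98 g

Moles of Mg = 47.89 g ÷ 24.31 g/mol = 1.96997 mol
Moles of O2 = 123.5 g ÷ 32.0 g/mol = 3.85938 mol
Moles ÷ coefficient: Mg: 1.96997/2 = 0.985, O2: 3.85938/1 = 3.859
(a) Mg has the smaller value, so Mg is the limiting reagent.
(b) Moles of MgO = 1.96997 mol Mg × (2/2) = 1.96997 mol; mass = 1.96997 mol × 40.31 g/mol = 79.41 g
(c) O2 consumed = 1.96997 × (1/2) = 0.984986 mol; remaining = 3.85938 − 0.984986 = 2.87439 mol; mass = 2.87439 mol × 32.0 g/mol = 91.98 g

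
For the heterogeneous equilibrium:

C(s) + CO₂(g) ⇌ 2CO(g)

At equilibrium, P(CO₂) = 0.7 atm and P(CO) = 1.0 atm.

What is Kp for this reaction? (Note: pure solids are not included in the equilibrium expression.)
K_p = 1.429

Solid C is excluded.
Kp = P(CO)²/P(CO₂) = (1.0)²/0.7 = 1/0.7 = 1.429.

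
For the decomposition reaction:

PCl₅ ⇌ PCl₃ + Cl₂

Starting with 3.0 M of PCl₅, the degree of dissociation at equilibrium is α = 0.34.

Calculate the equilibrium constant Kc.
K_c = 0.5255

x = α·[A]₀ = 0.34 × 3.0 = 1.02 M dissociated.
At eq: [PCl₅] = 3.0 − 1.02 = 1.98 M; [PCl₃] = [Cl₂] = x = 1.02 M.
Kc = [PCl₃][Cl₂]/[PCl₅] = (1.02)²/1.98 = 0.5255.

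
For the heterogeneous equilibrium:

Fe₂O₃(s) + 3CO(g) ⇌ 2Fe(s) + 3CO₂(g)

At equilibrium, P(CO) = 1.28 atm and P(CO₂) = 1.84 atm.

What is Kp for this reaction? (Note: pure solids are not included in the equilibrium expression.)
K_p = 2.970

Solids (Fe₂O₃, Fe) are excluded.
Kp = P(CO₂)³/P(CO)³ = (1.84)³/(1.28)³ = 6.23/2.097 = 2.970.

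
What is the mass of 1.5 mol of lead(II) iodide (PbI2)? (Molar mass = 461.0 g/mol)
Mass = 1.5 mol × 461.0 g/mol = 691.5 g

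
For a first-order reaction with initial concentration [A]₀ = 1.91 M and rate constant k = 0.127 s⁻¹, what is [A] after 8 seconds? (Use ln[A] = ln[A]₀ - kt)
0.6915 M

ln[A] = ln[A]₀ - k·t = ln(1.91) - (0.127)·(8) = 0.6471 - 1.0160 = -0.3689
[A] = e^(-0.3689) = 0.6915 M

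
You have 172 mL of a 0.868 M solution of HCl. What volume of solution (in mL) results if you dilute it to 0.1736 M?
Using M₁V₁ = M₂V₂:
0.868 × 172 = 0.1736 × V₂
V₂ = (0.868 × 172) / 0.1736 = 860 mL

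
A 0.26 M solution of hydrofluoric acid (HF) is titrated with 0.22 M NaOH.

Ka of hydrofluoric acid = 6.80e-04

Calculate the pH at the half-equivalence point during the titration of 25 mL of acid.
pH = pKa = 3.17

At the half-equivalence point, [HA] = [A⁻], so by Henderson–Hasselbalch pH = pKa + log(1) = pKa.
pKa = −log(6.80e-04) = 3.17.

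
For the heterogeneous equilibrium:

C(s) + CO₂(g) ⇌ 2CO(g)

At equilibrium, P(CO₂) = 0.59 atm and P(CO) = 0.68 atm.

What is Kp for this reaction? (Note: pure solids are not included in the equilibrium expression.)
K_p = 0.784

Solid C is excluded.
Kp = P(CO)²/P(CO₂) = (0.68)²/0.59 = 0.4624/0.59 = 0.784.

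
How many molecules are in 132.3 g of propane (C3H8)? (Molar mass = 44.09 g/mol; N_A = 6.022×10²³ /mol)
Moles = 132.3 g ÷ 44.09 g/mol = 3.00068 mol
Molecules = 3.00068 mol × 6.022×10²³ /mol = 1.807e+24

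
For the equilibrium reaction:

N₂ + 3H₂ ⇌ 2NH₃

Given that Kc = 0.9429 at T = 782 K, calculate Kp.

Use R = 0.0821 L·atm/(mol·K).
K_p = 2.29e-04

Δn = (moles gaseous products) − (moles gaseous reactants) = -2
T = 782 K; RT = 0.0821 × 782 = 64.2022
Kp = Kc·(RT)^Δn = 0.9429 × (64.2022)^-2 = 0.9429 × 0.000242605 = 2.29e-04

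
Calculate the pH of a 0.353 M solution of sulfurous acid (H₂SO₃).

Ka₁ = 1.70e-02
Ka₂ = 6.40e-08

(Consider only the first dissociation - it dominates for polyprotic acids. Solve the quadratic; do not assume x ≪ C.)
pH = 1.16

x² + Ka₁·x − Ka₁·C = 0 with Ka₁ = 1.70e-02, C = 0.353.
x = (−Ka₁ + √(Ka₁² + 4·Ka₁·C))/2 = 6.9431e-02 M, so pH = 1.16.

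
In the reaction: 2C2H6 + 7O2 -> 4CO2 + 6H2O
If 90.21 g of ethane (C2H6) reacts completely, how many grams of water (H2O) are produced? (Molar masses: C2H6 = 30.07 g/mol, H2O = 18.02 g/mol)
Moles of C2H6 = 90.21 g ÷ 30.07 g/mol = 3 mol
Mole ratio: 6 mol H2O / 2 mol C2H6
Moles of H2O = 3 × (6/2) = 9 mol
Mass of H2O = 9 mol × 18.02 g/mol = 162.2 g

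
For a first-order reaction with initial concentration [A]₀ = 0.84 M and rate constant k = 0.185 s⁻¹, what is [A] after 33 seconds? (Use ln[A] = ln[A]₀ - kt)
0.0019 M

ln[A] = ln[A]₀ - k·t = ln(0.84) - (0.185)·(33) = -0.1744 - 6.1050 = -6.2794
[A] = e^(-6.2794) = 0.0019 M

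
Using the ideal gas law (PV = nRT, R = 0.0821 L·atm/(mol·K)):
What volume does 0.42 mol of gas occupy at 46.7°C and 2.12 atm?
T = 46.7°C + 273.15 = 319.85 K
V = nRT/P = (0.42 × 0.0821 × 319.85) / 2.12
V = 5.20 L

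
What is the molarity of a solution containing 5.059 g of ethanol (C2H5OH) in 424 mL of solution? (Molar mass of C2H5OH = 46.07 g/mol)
Moles of C2H5OH = 5.059 g ÷ 46.07 g/mol = 0.109811 mol
Volume = 424 mL = 0.424 L
Molarity = 0.109811 mol ÷ 0.424 L = 0.259 M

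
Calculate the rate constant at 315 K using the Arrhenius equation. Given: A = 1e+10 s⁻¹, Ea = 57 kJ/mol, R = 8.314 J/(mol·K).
3.53e+00 s⁻¹

k = A·exp(-Ea/(R·T)) = 1e+10·exp(-57000/(8.314·315)) = 1e+10·exp(-21.7648) = 1e+10·3.5292e-10 = 3.53e+00 s⁻¹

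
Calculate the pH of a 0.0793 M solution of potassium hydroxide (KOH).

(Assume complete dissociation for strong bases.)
pH = 12.90

[OH⁻] = 0.0793 M for strong base. pOH = -log[OH⁻] = 1.10, pH = 14 - pOH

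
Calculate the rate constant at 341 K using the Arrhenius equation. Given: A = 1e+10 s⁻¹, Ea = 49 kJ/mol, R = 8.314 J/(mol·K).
3.12e+02 s⁻¹

k = A·exp(-Ea/(R·T)) = 1e+10·exp(-49000/(8.314·341)) = 1e+10·exp(-17.2835) = 1e+10·3.1180e-08 = 3.12e+02 s⁻¹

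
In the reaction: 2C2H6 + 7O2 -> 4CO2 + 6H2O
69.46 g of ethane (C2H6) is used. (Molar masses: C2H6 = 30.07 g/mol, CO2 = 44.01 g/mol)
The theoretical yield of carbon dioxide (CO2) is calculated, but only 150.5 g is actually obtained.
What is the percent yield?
Moles of C2H6 = 69.46 g ÷ 30.07 g/mol = 2.30994 mol
Mole ratio: 4 mol CO2 / 2 mol C2H6
Moles of CO2 = 2.30994 × (4/2) = 4.61989 mol
Theoretical yield = 4.61989 mol × 44.01 g/mol = 203.32 g
Actual yield = 150.5 g
Percent yield = (150.5 / 203.32) × 100% = 74.0%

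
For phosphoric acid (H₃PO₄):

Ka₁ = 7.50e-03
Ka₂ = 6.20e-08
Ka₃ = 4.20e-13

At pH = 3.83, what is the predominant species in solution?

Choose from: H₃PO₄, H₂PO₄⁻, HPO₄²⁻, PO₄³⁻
H₂PO₄⁻

pKa1 = 2.12, pKa2 = 7.21, pKa3 = 12.38. Each pKa is the crossover between adjacent species; pH = 3.83 lies in the region where H₂PO₄⁻ predominates.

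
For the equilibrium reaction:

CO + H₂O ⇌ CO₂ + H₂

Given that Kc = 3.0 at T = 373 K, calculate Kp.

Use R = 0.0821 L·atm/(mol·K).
K_p = 3.0000

Δn = (moles gaseous products) − (moles gaseous reactants) = 0
T = 373 K; RT = 0.0821 × 373 = 30.6233
Kp = Kc·(RT)^Δn = 3.0 × (30.6233)^0 = 3.0 × 1 = 3.0000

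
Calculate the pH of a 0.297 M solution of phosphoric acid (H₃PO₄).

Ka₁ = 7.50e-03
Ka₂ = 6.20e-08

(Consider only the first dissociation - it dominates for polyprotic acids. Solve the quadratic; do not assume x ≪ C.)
pH = 1.36

x² + Ka₁·x − Ka₁·C = 0 with Ka₁ = 7.50e-03, C = 0.297.
x = (−Ka₁ + √(Ka₁² + 4·Ka₁·C))/2 = 4.3595e-02 M, so pH = 1.36.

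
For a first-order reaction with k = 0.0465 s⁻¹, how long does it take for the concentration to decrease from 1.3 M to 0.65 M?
14.91 s

From ln[A] = ln[A]₀ - k·t: t = ln([A]₀/[A])/k = ln(1.3/0.65)/0.0465 = ln(2.0000)/0.0465 = 0.6931/0.0465 = 14.91 s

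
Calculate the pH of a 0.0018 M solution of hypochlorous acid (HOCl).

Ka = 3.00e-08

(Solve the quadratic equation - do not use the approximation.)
pH = 5.13

x² + Ka×x - Ka×C = 0. Using quadratic formula: [H⁺] = 7.3335e-06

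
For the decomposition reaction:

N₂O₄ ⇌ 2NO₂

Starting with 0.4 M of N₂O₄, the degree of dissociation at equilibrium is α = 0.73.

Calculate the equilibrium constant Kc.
K_c = 3.1579

x = α·[A]₀ = 0.73 × 0.4 = 0.292 M dissociated.
At eq: [N₂O₄] = 0.4 − 0.292 = 0.108 M; [NO₂] = 2x = 0.584 M.
Kc = [NO₂]²/[N₂O₄] = (0.584)²/0.108 = 3.158.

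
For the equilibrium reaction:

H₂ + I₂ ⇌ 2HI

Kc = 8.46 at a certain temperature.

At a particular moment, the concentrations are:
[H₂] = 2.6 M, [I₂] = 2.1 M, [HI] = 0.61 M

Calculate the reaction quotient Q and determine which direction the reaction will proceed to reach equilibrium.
Q = 0.068, Q < K, reaction proceeds forward (toward products)

Q = ([HI]^2) / ([H₂] × [I₂])
  = ((0.61)^2) / ((2.6)·(2.1)) = 0.3721/5.46 = 0.06815
Since Q = 0.06815 < Kc = 8.46, the reaction proceeds forward (toward products) to reach equilibrium.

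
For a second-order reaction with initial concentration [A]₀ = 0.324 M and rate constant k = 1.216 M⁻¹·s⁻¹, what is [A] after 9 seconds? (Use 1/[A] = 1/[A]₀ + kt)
0.0713 M

1/[A] = 1/[A]₀ + k·t = 1/0.324 + (1.216)·(9) = 3.0864 + 10.9440 = 14.0304
[A] = 1/14.0304 = 0.0713 M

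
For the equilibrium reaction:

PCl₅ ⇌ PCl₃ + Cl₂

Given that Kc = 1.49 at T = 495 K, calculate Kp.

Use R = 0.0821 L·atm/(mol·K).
K_p = 60.5529

Δn = (moles gaseous products) − (moles gaseous reactants) = 1
T = 495 K; RT = 0.0821 × 495 = 40.6395
Kp = Kc·(RT)^Δn = 1.49 × (40.6395)^1 = 1.49 × 40.6395 = 60.5529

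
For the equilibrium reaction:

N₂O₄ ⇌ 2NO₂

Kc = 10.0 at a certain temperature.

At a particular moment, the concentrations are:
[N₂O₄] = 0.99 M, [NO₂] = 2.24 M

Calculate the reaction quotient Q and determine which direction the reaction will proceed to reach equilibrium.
Q = 5.068, Q < K, reaction proceeds forward (toward products)

Q = ([NO₂]^2) / ([N₂O₄])
  = ((2.24)^2) / ((0.99)) = 5.0176/0.99 = 5.068
Since Q = 5.068 < Kc = 10.0, the reaction proceeds forward (toward products) to reach equilibrium.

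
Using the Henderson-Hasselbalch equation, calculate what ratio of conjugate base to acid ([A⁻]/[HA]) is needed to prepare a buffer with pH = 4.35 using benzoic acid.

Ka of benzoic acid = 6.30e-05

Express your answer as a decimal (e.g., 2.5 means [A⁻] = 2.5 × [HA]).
[A⁻]/[HA] = 1.410

pKa = −log(6.30e-05) = 4.2007. pH = pKa + log([A⁻]/[HA]). 4.35 = 4.2007 + log(ratio). log(ratio) = 4.35 − 4.2007 = 0.1493. ratio = 10^(0.1493) = 1.410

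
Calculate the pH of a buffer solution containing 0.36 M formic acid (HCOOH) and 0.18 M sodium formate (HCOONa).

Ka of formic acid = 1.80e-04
pH = 3.44

pKa = -log(1.80e-04) = 3.74. pH = pKa + log([A⁻]/[HA]) = 3.74 + log(0.18/0.36)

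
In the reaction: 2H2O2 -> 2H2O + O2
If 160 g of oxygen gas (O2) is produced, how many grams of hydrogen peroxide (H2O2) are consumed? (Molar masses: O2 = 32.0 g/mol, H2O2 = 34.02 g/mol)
Moles of O2 = 160 g ÷ 32.0 g/mol = 5 mol
Mole ratio: 2 mol H2O2 / 1 mol O2
Moles of H2O2 = 5 × (2/1) = 10 mol
Mass of H2O2 = 10 mol × 34.02 g/mol = 340.2 g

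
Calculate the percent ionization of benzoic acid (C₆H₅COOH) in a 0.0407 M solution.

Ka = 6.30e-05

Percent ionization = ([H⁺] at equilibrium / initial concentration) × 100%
Percent ionization = 3.86%

Let x = [H⁺]. Ka = x²/(C - x) ⇒ x² + (6.30e-05)x - (6.30e-05)(0.0407) = 0. x = 1.5701e-03. Percent = (1.5701e-03/0.0407) × 100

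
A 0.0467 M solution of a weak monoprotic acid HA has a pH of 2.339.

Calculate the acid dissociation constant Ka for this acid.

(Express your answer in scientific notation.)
K_a = 4.98e-04

[H⁺] = 10^(−pH) = 10^(−2.339) = 4.581e-03 M. For HA ⇌ H⁺ + A⁻, Ka = x²/(C − x) = (4.581e-03)²/(0.0467 − 4.581e-03) = 4.98e-04.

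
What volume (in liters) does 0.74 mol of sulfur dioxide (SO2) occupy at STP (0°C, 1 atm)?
At STP, 1 mol of gas occupies 22.4 L
Volume = 0.74 mol × 22.4 L/mol = 16.58 L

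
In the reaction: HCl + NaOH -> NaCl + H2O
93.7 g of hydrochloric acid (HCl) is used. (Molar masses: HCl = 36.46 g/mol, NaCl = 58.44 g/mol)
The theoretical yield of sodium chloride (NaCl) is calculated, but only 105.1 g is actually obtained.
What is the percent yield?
Moles of HCl = 93.7 g ÷ 36.46 g/mol = 2.56994 mol
Mole ratio: 1 mol NaCl / 1 mol HCl
Moles of NaCl = 2.56994 × (1/1) = 2.56994 mol
Theoretical yield = 2.56994 mol × 58.44 g/mol = 150.19 g
Actual yield = 105.1 g
Percent yield = (105.1 / 150.19) × 100% = 70.0%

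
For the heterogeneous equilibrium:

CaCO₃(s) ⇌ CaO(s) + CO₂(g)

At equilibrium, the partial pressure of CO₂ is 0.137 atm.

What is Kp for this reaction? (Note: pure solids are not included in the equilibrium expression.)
K_p = 0.137

Solids (CaCO₃, CaO) have activity 1 and are excluded.
Kp = P(CO₂) = 0.137.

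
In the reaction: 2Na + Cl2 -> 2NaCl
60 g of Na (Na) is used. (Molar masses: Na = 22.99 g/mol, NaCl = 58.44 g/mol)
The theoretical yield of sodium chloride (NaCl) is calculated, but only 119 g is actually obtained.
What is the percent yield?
Moles of Na = 60 g ÷ 22.99 g/mol = 2.60983 mol
Mole ratio: 2 mol NaCl / 2 mol Na
Moles of NaCl = 2.60983 × (2/2) = 2.60983 mol
Theoretical yield = 2.60983 mol × 58.44 g/mol = 152.52 g
Actual yield = 119 g
Percent yield = (119 / 152.52) × 100% = 78.0%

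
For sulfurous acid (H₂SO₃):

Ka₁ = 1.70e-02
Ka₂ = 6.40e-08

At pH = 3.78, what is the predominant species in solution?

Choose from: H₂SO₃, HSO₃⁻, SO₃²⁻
HSO₃⁻

pKa1 = 1.77, pKa2 = 7.19. Each pKa is the crossover between adjacent species; pH = 3.78 lies in the region where HSO₃⁻ predominates.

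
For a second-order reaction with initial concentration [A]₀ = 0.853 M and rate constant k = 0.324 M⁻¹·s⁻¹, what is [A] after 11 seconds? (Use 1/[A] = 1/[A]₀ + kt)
0.2111 M

1/[A] = 1/[A]₀ + k·t = 1/0.853 + (0.324)·(11) = 1.1723 + 3.5640 = 4.7363
[A] = 1/4.7363 = 0.2111 M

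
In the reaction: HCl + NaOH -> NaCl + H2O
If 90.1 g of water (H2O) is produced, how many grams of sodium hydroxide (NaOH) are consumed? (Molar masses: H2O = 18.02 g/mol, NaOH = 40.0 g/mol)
Moles of H2O = 90.1 g ÷ 18.02 g/mol = 5 mol
Mole ratio: 1 mol NaOH / 1 mol H2O
Moles of NaOH = 5 × (1/1) = 5 mol
Mass of NaOH = 5 mol × 40.0 g/mol = 200 g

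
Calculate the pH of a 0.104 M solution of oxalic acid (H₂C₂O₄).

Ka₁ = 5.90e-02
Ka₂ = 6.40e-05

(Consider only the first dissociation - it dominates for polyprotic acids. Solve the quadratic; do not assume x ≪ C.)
pH = 1.27

x² + Ka₁·x − Ka₁·C = 0 with Ka₁ = 5.90e-02, C = 0.104.
x = (−Ka₁ + √(Ka₁² + 4·Ka₁·C))/2 = 5.4203e-02 M, so pH = 1.27.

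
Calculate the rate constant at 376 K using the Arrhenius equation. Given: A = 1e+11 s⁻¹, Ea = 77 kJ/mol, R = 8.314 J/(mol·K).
2.01e+00 s⁻¹

k = A·exp(-Ea/(R·T)) = 1e+11·exp(-77000/(8.314·376)) = 1e+11·exp(-24.6316) = 1e+11·2.0074e-11 = 2.01e+00 s⁻¹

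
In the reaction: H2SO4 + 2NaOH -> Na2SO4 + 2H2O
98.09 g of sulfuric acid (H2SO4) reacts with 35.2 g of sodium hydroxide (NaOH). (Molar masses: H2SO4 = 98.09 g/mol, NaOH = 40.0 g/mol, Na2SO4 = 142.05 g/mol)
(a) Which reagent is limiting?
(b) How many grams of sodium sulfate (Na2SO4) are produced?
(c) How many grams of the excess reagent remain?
(a) NaOH, (b) 62.5 g, (c) 54.93 g

Moles of H2SO4 = 98.09 g ÷ 98.09 g/mol = 1 mol
Moles of NaOH = 35.2 g ÷ 40.0 g/mol = 0.88 mol
Moles ÷ coefficient: H2SO4: 1/1 = 1, NaOH: 0.88/2 = 0.44
(a) NaOH has the smaller value, so NaOH is the limiting reagent.
(b) Moles of Na2SO4 = 0.88 mol NaOH × (1/2) = 0.44 mol; mass = 0.44 mol × 142.05 g/mol = 62.5 g
(c) H2SO4 consumed = 0.88 × (1/2) = 0.44 mol; remaining = 1 − 0.44 = 0.56 mol; mass = 0.56 mol × 98.09 g/mol = 54.93 g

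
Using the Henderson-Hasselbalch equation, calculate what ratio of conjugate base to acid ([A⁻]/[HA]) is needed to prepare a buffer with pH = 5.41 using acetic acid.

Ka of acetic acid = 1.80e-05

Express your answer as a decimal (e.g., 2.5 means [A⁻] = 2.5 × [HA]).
[A⁻]/[HA] = 4.627

pKa = −log(1.80e-05) = 4.7447. pH = pKa + log([A⁻]/[HA]). 5.41 = 4.7447 + log(ratio). log(ratio) = 5.41 − 4.7447 = 0.6653. ratio = 10^(0.6653) = 4.627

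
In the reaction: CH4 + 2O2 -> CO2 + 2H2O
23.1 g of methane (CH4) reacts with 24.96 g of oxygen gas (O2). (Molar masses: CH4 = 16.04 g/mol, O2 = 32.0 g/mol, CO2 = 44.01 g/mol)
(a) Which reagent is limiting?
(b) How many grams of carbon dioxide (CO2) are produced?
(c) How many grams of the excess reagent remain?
(a) O2, (b) 17.16 g, (c) 16.84 g

Moles of CH4 = 23.1 g ÷ 16.04 g/mol = 1.44015 mol
Moles of O2 = 24.96 g ÷ 32.0 g/mol = 0.78 mol
Moles ÷ coefficient: CH4: 1.44015/1 = 1.44, O2: 0.78/2 = 0.39
(a) O2 has the smaller value, so O2 is the limiting reagent.
(b) Moles of CO2 = 0.78 mol O2 × (1/2) = 0.39 mol; mass = 0.39 mol × 44.01 g/mol = 17.16 g
(c) CH4 consumed = 0.78 × (1/2) = 0.39 mol; remaining = 1.44015 − 0.39 = 1.05015 mol; mass = 1.05015 mol × 16.04 g/mol = 16.84 g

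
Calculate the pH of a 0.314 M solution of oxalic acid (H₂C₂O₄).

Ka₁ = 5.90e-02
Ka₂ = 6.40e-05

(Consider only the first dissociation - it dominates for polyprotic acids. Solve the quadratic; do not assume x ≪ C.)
pH = 0.96

x² + Ka₁·x − Ka₁·C = 0 with Ka₁ = 5.90e-02, C = 0.314.
x = (−Ka₁ + √(Ka₁² + 4·Ka₁·C))/2 = 1.0977e-01 M, so pH = 0.96.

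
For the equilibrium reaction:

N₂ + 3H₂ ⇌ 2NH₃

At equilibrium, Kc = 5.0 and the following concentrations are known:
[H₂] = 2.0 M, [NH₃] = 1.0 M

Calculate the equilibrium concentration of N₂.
[N₂] = 0.0250 M

Kc = ([NH₃]^2) / ([N₂] × [H₂]^3) = 5.0
[N₂]^1 = (product terms)/(Kc · other reactant terms) = 1 / (5.0 · 8) = 0.025
[N₂] = 0.0250 M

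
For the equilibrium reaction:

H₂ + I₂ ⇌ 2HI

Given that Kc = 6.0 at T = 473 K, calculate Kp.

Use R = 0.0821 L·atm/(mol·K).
K_p = 6.0000

Δn = (moles gaseous products) − (moles gaseous reactants) = 0
T = 473 K; RT = 0.0821 × 473 = 38.8333
Kp = Kc·(RT)^Δn = 6.0 × (38.8333)^0 = 6.0 × 1 = 6.0000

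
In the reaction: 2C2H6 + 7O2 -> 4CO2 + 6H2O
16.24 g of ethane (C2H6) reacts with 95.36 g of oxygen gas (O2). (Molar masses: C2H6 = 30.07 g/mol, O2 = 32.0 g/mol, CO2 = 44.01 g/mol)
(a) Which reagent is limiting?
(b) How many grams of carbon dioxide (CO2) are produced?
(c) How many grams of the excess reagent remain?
(a) C2H6, (b) 47.54 g, (c) 34.87 g

Moles of C2H6 = 16.24 g ÷ 30.07 g/mol = 0.540073 mol
Moles of O2 = 95.36 g ÷ 32.0 g/mol = 2.98 mol
Moles ÷ coefficient: C2H6: 0.540073/2 = 0.27, O2: 2.98/7 = 0.4257
(a) C2H6 has the smaller value, so C2H6 is the limiting reagent.
(b) Moles of CO2 = 0.540073 mol C2H6 × (4/2) = 1.08015 mol; mass = 1.08015 mol × 44.01 g/mol = 47.54 g
(c) O2 consumed = 0.540073 × (7/2) = 1.89026 mol; remaining = 2.98 − 1.89026 = 1.08974 mol; mass = 1.08974 mol × 32.0 g/mol = 34.87 g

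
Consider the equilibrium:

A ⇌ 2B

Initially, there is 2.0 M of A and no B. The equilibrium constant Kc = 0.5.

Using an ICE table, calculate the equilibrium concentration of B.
[B] = 0.883 M

ICE: [A] = 2.0 − x, [B] = 2x.
Kc = (2x)²/(2.0 − x) = 0.5 ⇒ 4x² + 0.5x − 1 = 0.
x = (−0.5 + √(0.5² + 4·4·1))/(2·4) = (−0.5 + √16.25)/8 = 0.44139.
[B] = 2x = 0.883 M.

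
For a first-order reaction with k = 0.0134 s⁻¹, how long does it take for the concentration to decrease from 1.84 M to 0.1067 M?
212.50 s

From ln[A] = ln[A]₀ - k·t: t = ln([A]₀/[A])/k = ln(1.84/0.1067)/0.0134 = ln(17.2446)/0.0134 = 2.8475/0.0134 = 212.50 s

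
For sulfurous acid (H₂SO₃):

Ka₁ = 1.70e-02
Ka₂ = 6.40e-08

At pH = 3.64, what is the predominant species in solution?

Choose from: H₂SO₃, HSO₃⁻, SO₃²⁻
HSO₃⁻

pKa1 = 1.77, pKa2 = 7.19. Each pKa is the crossover between adjacent species; pH = 3.64 lies in the region where HSO₃⁻ predominates.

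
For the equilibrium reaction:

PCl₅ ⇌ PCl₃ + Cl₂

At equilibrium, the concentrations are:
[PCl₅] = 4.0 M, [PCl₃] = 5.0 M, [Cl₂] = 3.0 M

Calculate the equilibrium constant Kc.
K_c = 3.7500

Kc = ([PCl₃] × [Cl₂]) / ([PCl₅])
   = ((5.0)·(3.0)) / ((4.0))
   = 15 / 4 = 3.7500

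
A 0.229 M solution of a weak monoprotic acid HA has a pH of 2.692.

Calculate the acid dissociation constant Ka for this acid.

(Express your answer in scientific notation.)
K_a = 1.82e-05

[H⁺] = 10^(−pH) = 10^(−2.692) = 2.032e-03 M. For HA ⇌ H⁺ + A⁻, Ka = x²/(C − x) = (2.032e-03)²/(0.229 − 2.032e-03) = 1.82e-05.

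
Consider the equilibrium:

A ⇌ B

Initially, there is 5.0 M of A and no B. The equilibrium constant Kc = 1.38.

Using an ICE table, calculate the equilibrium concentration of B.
[B] = 2.899 M

ICE: [A] = 5.0 − x, [B] = x.
Kc = x/(5.0 − x) = 1.38 ⇒ x = 1.38·5.0/(1 + 1.38) = 6.9/2.38 = 2.899.
[B] = x = 2.899 M.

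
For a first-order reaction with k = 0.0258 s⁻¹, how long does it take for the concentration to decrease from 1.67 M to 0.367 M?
58.73 s

From ln[A] = ln[A]₀ - k·t: t = ln([A]₀/[A])/k = ln(1.67/0.367)/0.0258 = ln(4.5504)/0.0258 = 1.5152/0.0258 = 58.73 s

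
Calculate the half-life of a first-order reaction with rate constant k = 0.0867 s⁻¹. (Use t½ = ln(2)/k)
7.99 s

t½ = ln(2)/k = 0.6931/0.0867 = 7.99 s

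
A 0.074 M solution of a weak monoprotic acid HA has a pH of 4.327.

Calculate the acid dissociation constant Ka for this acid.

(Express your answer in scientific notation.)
K_a = 3.00e-08

[H⁺] = 10^(−pH) = 10^(−4.327) = 4.710e-05 M. For HA ⇌ H⁺ + A⁻, Ka = x²/(C − x) = (4.710e-05)²/(0.074 − 4.710e-05) = 3.00e-08.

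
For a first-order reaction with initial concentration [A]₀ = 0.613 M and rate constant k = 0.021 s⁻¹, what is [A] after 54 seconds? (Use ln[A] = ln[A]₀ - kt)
0.1972 M

ln[A] = ln[A]₀ - k·t = ln(0.613) - (0.021)·(54) = -0.4894 - 1.1340 = -1.6234
[A] = e^(-1.6234) = 0.1972 M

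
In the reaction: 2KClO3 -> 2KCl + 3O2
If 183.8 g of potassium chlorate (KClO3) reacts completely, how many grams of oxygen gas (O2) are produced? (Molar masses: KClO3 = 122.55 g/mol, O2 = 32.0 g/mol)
Moles of KClO3 = 183.8 g ÷ 122.55 g/mol = 1.4998 mol
Mole ratio: 3 mol O2 / 2 mol KClO3
Moles of O2 = 1.4998 × (3/2) = 2.24969 mol
Mass of O2 = 2.24969 mol × 32.0 g/mol = 71.99 g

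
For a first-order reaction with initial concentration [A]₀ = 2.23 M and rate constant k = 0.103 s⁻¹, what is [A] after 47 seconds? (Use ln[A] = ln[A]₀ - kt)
0.0176 M

ln[A] = ln[A]₀ - k·t = ln(2.23) - (0.103)·(47) = 0.8020 - 4.8410 = -4.0390
[A] = e^(-4.0390) = 0.0176 M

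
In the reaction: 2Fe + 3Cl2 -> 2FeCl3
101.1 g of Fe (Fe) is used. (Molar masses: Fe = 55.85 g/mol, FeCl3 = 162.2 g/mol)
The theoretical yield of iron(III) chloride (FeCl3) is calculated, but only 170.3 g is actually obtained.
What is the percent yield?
Moles of Fe = 101.1 g ÷ 55.85 g/mol = 1.81021 mol
Mole ratio: 2 mol FeCl3 / 2 mol Fe
Moles of FeCl3 = 1.81021 × (2/2) = 1.81021 mol
Theoretical yield = 1.81021 mol × 162.2 g/mol = 293.62 g
Actual yield = 170.3 g
Percent yield = (170.3 / 293.62) × 100% = 58.0%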